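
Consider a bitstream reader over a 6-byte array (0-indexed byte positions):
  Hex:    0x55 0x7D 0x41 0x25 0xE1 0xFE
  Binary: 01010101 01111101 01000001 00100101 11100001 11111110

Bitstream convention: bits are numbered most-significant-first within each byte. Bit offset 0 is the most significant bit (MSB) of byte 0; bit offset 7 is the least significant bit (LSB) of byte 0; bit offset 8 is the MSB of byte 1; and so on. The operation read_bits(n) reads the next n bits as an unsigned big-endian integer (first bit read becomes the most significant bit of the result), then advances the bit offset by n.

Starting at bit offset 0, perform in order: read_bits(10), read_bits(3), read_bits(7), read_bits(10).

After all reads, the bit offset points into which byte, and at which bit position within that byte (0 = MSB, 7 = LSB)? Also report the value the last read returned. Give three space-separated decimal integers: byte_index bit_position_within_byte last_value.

Read 1: bits[0:10] width=10 -> value=341 (bin 0101010101); offset now 10 = byte 1 bit 2; 38 bits remain
Read 2: bits[10:13] width=3 -> value=7 (bin 111); offset now 13 = byte 1 bit 5; 35 bits remain
Read 3: bits[13:20] width=7 -> value=84 (bin 1010100); offset now 20 = byte 2 bit 4; 28 bits remain
Read 4: bits[20:30] width=10 -> value=73 (bin 0001001001); offset now 30 = byte 3 bit 6; 18 bits remain

Answer: 3 6 73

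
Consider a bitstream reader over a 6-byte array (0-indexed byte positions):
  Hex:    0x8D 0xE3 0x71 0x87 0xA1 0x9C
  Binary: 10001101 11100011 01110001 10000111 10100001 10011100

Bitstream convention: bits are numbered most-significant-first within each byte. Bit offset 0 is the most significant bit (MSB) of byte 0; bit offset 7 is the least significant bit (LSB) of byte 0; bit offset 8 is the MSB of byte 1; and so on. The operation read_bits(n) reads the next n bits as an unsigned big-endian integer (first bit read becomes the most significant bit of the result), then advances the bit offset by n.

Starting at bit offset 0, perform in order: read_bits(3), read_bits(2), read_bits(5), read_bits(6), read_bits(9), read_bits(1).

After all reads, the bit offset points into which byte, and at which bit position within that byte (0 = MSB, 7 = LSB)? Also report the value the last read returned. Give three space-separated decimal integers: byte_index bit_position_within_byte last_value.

Answer: 3 2 0

Derivation:
Read 1: bits[0:3] width=3 -> value=4 (bin 100); offset now 3 = byte 0 bit 3; 45 bits remain
Read 2: bits[3:5] width=2 -> value=1 (bin 01); offset now 5 = byte 0 bit 5; 43 bits remain
Read 3: bits[5:10] width=5 -> value=23 (bin 10111); offset now 10 = byte 1 bit 2; 38 bits remain
Read 4: bits[10:16] width=6 -> value=35 (bin 100011); offset now 16 = byte 2 bit 0; 32 bits remain
Read 5: bits[16:25] width=9 -> value=227 (bin 011100011); offset now 25 = byte 3 bit 1; 23 bits remain
Read 6: bits[25:26] width=1 -> value=0 (bin 0); offset now 26 = byte 3 bit 2; 22 bits remain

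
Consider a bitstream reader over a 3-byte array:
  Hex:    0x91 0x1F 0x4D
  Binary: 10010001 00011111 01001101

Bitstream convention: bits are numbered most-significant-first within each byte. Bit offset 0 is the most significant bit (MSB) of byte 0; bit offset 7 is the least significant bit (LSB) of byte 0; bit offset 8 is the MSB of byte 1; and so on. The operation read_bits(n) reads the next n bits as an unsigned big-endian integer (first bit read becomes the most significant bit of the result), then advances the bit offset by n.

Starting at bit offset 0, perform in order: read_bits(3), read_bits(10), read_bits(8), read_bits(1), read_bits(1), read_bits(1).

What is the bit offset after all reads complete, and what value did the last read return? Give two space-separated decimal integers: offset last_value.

Answer: 24 1

Derivation:
Read 1: bits[0:3] width=3 -> value=4 (bin 100); offset now 3 = byte 0 bit 3; 21 bits remain
Read 2: bits[3:13] width=10 -> value=547 (bin 1000100011); offset now 13 = byte 1 bit 5; 11 bits remain
Read 3: bits[13:21] width=8 -> value=233 (bin 11101001); offset now 21 = byte 2 bit 5; 3 bits remain
Read 4: bits[21:22] width=1 -> value=1 (bin 1); offset now 22 = byte 2 bit 6; 2 bits remain
Read 5: bits[22:23] width=1 -> value=0 (bin 0); offset now 23 = byte 2 bit 7; 1 bits remain
Read 6: bits[23:24] width=1 -> value=1 (bin 1); offset now 24 = byte 3 bit 0; 0 bits remain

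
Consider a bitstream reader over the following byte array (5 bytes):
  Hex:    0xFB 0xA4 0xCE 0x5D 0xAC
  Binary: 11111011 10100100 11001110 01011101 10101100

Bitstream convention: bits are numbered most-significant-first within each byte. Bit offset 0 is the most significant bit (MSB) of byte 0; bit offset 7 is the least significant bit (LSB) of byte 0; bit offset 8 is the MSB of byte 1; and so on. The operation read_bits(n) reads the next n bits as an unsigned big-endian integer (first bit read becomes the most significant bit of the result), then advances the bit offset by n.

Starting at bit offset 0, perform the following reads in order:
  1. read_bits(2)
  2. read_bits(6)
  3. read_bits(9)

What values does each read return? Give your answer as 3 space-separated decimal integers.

Read 1: bits[0:2] width=2 -> value=3 (bin 11); offset now 2 = byte 0 bit 2; 38 bits remain
Read 2: bits[2:8] width=6 -> value=59 (bin 111011); offset now 8 = byte 1 bit 0; 32 bits remain
Read 3: bits[8:17] width=9 -> value=329 (bin 101001001); offset now 17 = byte 2 bit 1; 23 bits remain

Answer: 3 59 329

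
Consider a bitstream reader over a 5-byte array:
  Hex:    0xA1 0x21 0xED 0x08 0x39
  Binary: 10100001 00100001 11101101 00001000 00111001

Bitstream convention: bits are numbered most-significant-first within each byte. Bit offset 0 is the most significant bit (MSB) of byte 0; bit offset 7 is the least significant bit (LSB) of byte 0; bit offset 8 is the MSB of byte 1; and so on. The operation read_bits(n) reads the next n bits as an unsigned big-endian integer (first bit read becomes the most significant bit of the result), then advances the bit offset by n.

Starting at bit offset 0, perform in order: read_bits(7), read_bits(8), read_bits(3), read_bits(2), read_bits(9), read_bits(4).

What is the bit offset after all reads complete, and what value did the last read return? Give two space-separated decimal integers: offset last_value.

Read 1: bits[0:7] width=7 -> value=80 (bin 1010000); offset now 7 = byte 0 bit 7; 33 bits remain
Read 2: bits[7:15] width=8 -> value=144 (bin 10010000); offset now 15 = byte 1 bit 7; 25 bits remain
Read 3: bits[15:18] width=3 -> value=7 (bin 111); offset now 18 = byte 2 bit 2; 22 bits remain
Read 4: bits[18:20] width=2 -> value=2 (bin 10); offset now 20 = byte 2 bit 4; 20 bits remain
Read 5: bits[20:29] width=9 -> value=417 (bin 110100001); offset now 29 = byte 3 bit 5; 11 bits remain
Read 6: bits[29:33] width=4 -> value=0 (bin 0000); offset now 33 = byte 4 bit 1; 7 bits remain

Answer: 33 0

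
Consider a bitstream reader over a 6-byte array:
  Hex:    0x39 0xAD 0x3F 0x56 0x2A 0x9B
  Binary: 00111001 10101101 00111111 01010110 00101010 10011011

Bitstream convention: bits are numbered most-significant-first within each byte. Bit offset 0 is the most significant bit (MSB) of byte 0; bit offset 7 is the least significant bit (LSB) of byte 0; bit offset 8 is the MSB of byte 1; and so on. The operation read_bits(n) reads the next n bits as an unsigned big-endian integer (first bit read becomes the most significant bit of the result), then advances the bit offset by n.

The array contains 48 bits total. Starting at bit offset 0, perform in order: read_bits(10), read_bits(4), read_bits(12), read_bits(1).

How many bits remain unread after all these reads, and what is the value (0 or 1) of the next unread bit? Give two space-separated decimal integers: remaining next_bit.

Read 1: bits[0:10] width=10 -> value=230 (bin 0011100110); offset now 10 = byte 1 bit 2; 38 bits remain
Read 2: bits[10:14] width=4 -> value=11 (bin 1011); offset now 14 = byte 1 bit 6; 34 bits remain
Read 3: bits[14:26] width=12 -> value=1277 (bin 010011111101); offset now 26 = byte 3 bit 2; 22 bits remain
Read 4: bits[26:27] width=1 -> value=0 (bin 0); offset now 27 = byte 3 bit 3; 21 bits remain

Answer: 21 1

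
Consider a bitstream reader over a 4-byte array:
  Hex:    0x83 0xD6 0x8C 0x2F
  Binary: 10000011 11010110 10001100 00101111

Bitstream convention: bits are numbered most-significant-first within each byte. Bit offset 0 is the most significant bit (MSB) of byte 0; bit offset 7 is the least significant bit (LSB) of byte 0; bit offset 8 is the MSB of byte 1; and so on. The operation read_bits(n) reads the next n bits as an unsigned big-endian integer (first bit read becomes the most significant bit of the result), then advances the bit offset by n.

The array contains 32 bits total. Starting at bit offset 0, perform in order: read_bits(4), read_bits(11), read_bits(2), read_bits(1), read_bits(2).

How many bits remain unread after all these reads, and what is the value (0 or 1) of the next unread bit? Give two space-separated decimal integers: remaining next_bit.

Read 1: bits[0:4] width=4 -> value=8 (bin 1000); offset now 4 = byte 0 bit 4; 28 bits remain
Read 2: bits[4:15] width=11 -> value=491 (bin 00111101011); offset now 15 = byte 1 bit 7; 17 bits remain
Read 3: bits[15:17] width=2 -> value=1 (bin 01); offset now 17 = byte 2 bit 1; 15 bits remain
Read 4: bits[17:18] width=1 -> value=0 (bin 0); offset now 18 = byte 2 bit 2; 14 bits remain
Read 5: bits[18:20] width=2 -> value=0 (bin 00); offset now 20 = byte 2 bit 4; 12 bits remain

Answer: 12 1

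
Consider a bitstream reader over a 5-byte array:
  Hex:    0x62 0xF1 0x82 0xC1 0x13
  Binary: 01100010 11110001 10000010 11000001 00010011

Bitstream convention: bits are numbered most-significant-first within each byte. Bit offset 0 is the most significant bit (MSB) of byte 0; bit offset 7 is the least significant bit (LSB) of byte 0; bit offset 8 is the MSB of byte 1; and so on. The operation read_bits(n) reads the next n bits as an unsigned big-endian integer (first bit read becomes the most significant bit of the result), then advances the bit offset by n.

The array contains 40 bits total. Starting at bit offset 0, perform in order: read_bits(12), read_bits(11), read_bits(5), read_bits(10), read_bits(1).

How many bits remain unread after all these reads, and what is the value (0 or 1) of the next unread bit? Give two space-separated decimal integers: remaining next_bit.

Read 1: bits[0:12] width=12 -> value=1583 (bin 011000101111); offset now 12 = byte 1 bit 4; 28 bits remain
Read 2: bits[12:23] width=11 -> value=193 (bin 00011000001); offset now 23 = byte 2 bit 7; 17 bits remain
Read 3: bits[23:28] width=5 -> value=12 (bin 01100); offset now 28 = byte 3 bit 4; 12 bits remain
Read 4: bits[28:38] width=10 -> value=68 (bin 0001000100); offset now 38 = byte 4 bit 6; 2 bits remain
Read 5: bits[38:39] width=1 -> value=1 (bin 1); offset now 39 = byte 4 bit 7; 1 bits remain

Answer: 1 1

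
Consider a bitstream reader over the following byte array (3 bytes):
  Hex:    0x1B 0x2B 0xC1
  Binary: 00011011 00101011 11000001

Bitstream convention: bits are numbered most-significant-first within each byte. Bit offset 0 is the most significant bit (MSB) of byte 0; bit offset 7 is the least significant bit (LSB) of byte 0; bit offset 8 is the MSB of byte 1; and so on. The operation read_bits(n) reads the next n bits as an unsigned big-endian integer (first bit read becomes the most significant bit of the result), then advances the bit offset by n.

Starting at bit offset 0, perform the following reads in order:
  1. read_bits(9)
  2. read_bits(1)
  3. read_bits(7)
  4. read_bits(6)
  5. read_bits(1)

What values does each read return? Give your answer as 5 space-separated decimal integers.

Answer: 54 0 87 32 1

Derivation:
Read 1: bits[0:9] width=9 -> value=54 (bin 000110110); offset now 9 = byte 1 bit 1; 15 bits remain
Read 2: bits[9:10] width=1 -> value=0 (bin 0); offset now 10 = byte 1 bit 2; 14 bits remain
Read 3: bits[10:17] width=7 -> value=87 (bin 1010111); offset now 17 = byte 2 bit 1; 7 bits remain
Read 4: bits[17:23] width=6 -> value=32 (bin 100000); offset now 23 = byte 2 bit 7; 1 bits remain
Read 5: bits[23:24] width=1 -> value=1 (bin 1); offset now 24 = byte 3 bit 0; 0 bits remain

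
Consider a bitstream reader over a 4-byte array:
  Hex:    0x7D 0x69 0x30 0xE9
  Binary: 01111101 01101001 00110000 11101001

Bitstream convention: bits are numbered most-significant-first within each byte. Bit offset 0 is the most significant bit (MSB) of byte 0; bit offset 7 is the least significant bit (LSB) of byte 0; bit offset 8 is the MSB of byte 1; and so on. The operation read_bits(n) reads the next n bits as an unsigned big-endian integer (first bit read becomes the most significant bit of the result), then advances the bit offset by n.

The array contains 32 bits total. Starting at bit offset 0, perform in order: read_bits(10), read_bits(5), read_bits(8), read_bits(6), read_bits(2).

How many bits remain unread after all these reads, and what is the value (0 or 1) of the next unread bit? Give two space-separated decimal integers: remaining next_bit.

Answer: 1 1

Derivation:
Read 1: bits[0:10] width=10 -> value=501 (bin 0111110101); offset now 10 = byte 1 bit 2; 22 bits remain
Read 2: bits[10:15] width=5 -> value=20 (bin 10100); offset now 15 = byte 1 bit 7; 17 bits remain
Read 3: bits[15:23] width=8 -> value=152 (bin 10011000); offset now 23 = byte 2 bit 7; 9 bits remain
Read 4: bits[23:29] width=6 -> value=29 (bin 011101); offset now 29 = byte 3 bit 5; 3 bits remain
Read 5: bits[29:31] width=2 -> value=0 (bin 00); offset now 31 = byte 3 bit 7; 1 bits remain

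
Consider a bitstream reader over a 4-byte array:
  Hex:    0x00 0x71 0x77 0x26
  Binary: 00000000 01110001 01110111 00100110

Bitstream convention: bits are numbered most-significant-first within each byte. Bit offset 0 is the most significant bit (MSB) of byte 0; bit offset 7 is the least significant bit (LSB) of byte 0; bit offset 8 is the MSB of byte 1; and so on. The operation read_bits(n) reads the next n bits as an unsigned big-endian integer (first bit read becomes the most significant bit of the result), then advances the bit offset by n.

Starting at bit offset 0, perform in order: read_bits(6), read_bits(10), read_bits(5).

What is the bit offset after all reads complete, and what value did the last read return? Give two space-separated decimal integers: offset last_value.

Read 1: bits[0:6] width=6 -> value=0 (bin 000000); offset now 6 = byte 0 bit 6; 26 bits remain
Read 2: bits[6:16] width=10 -> value=113 (bin 0001110001); offset now 16 = byte 2 bit 0; 16 bits remain
Read 3: bits[16:21] width=5 -> value=14 (bin 01110); offset now 21 = byte 2 bit 5; 11 bits remain

Answer: 21 14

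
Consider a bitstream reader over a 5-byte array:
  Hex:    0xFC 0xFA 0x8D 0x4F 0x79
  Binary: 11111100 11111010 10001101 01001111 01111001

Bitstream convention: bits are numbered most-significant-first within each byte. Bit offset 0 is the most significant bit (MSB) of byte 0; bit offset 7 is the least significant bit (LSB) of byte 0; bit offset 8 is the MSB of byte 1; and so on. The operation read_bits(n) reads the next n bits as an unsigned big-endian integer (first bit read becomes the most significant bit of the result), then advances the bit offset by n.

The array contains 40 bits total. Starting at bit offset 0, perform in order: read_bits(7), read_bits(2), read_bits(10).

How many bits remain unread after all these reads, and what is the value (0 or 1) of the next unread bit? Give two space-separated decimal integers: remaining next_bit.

Answer: 21 0

Derivation:
Read 1: bits[0:7] width=7 -> value=126 (bin 1111110); offset now 7 = byte 0 bit 7; 33 bits remain
Read 2: bits[7:9] width=2 -> value=1 (bin 01); offset now 9 = byte 1 bit 1; 31 bits remain
Read 3: bits[9:19] width=10 -> value=980 (bin 1111010100); offset now 19 = byte 2 bit 3; 21 bits remain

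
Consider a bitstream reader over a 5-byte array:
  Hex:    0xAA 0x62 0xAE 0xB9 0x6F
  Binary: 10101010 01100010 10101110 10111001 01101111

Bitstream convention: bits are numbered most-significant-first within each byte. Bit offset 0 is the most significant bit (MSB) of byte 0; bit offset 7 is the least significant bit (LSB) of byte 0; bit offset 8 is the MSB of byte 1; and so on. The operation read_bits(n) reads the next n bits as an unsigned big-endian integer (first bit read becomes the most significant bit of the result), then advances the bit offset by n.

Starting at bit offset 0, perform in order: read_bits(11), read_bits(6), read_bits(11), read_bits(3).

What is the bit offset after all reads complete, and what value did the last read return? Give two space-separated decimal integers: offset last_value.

Read 1: bits[0:11] width=11 -> value=1363 (bin 10101010011); offset now 11 = byte 1 bit 3; 29 bits remain
Read 2: bits[11:17] width=6 -> value=5 (bin 000101); offset now 17 = byte 2 bit 1; 23 bits remain
Read 3: bits[17:28] width=11 -> value=747 (bin 01011101011); offset now 28 = byte 3 bit 4; 12 bits remain
Read 4: bits[28:31] width=3 -> value=4 (bin 100); offset now 31 = byte 3 bit 7; 9 bits remain

Answer: 31 4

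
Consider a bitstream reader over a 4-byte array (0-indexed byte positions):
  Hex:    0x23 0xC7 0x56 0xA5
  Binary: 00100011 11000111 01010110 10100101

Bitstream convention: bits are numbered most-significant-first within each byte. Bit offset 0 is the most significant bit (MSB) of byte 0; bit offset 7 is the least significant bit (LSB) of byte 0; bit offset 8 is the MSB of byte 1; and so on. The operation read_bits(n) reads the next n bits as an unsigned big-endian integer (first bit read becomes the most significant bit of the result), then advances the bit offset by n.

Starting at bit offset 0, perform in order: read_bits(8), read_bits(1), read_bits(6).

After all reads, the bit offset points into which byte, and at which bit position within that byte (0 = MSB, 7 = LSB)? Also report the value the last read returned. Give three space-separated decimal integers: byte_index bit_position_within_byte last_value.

Answer: 1 7 35

Derivation:
Read 1: bits[0:8] width=8 -> value=35 (bin 00100011); offset now 8 = byte 1 bit 0; 24 bits remain
Read 2: bits[8:9] width=1 -> value=1 (bin 1); offset now 9 = byte 1 bit 1; 23 bits remain
Read 3: bits[9:15] width=6 -> value=35 (bin 100011); offset now 15 = byte 1 bit 7; 17 bits remain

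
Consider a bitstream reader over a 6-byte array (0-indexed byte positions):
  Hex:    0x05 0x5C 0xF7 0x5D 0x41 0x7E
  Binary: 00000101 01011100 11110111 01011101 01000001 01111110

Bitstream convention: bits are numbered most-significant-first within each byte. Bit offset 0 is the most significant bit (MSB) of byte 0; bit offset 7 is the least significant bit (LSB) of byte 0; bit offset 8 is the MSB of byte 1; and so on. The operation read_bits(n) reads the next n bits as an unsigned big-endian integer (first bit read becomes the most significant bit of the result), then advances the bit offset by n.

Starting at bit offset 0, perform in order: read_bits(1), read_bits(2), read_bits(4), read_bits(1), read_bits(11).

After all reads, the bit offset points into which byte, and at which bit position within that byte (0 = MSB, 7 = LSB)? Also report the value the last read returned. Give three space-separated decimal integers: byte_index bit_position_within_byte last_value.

Answer: 2 3 743

Derivation:
Read 1: bits[0:1] width=1 -> value=0 (bin 0); offset now 1 = byte 0 bit 1; 47 bits remain
Read 2: bits[1:3] width=2 -> value=0 (bin 00); offset now 3 = byte 0 bit 3; 45 bits remain
Read 3: bits[3:7] width=4 -> value=2 (bin 0010); offset now 7 = byte 0 bit 7; 41 bits remain
Read 4: bits[7:8] width=1 -> value=1 (bin 1); offset now 8 = byte 1 bit 0; 40 bits remain
Read 5: bits[8:19] width=11 -> value=743 (bin 01011100111); offset now 19 = byte 2 bit 3; 29 bits remain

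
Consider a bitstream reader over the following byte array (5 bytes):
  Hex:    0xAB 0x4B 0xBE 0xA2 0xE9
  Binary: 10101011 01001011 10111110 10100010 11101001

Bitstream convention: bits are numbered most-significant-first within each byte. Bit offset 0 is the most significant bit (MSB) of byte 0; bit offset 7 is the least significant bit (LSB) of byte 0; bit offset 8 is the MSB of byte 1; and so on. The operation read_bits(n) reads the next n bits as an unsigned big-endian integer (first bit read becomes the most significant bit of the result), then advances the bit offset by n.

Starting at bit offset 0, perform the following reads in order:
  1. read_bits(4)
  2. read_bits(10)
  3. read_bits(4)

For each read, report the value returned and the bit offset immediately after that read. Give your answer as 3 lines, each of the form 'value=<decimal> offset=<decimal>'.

Read 1: bits[0:4] width=4 -> value=10 (bin 1010); offset now 4 = byte 0 bit 4; 36 bits remain
Read 2: bits[4:14] width=10 -> value=722 (bin 1011010010); offset now 14 = byte 1 bit 6; 26 bits remain
Read 3: bits[14:18] width=4 -> value=14 (bin 1110); offset now 18 = byte 2 bit 2; 22 bits remain

Answer: value=10 offset=4
value=722 offset=14
value=14 offset=18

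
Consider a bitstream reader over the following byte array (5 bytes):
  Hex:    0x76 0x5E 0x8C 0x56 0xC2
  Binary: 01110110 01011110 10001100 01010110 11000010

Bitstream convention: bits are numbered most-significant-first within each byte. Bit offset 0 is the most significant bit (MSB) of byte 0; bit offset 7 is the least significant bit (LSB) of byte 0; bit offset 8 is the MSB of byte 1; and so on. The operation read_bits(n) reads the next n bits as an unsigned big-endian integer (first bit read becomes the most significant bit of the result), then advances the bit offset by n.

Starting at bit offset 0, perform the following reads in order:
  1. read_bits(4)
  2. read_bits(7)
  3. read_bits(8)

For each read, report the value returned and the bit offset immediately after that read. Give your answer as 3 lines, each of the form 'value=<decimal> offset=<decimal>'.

Read 1: bits[0:4] width=4 -> value=7 (bin 0111); offset now 4 = byte 0 bit 4; 36 bits remain
Read 2: bits[4:11] width=7 -> value=50 (bin 0110010); offset now 11 = byte 1 bit 3; 29 bits remain
Read 3: bits[11:19] width=8 -> value=244 (bin 11110100); offset now 19 = byte 2 bit 3; 21 bits remain

Answer: value=7 offset=4
value=50 offset=11
value=244 offset=19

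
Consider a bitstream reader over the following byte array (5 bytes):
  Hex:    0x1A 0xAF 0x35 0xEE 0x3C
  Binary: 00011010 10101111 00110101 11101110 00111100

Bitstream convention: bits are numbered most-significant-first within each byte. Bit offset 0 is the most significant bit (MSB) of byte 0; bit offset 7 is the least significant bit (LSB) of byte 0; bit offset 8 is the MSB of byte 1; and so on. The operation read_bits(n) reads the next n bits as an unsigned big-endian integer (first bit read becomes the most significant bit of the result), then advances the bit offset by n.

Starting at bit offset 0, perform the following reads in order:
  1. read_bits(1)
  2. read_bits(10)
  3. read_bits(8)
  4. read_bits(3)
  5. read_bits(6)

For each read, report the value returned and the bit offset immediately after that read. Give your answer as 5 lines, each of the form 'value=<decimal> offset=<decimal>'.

Answer: value=0 offset=1
value=213 offset=11
value=121 offset=19
value=5 offset=22
value=30 offset=28

Derivation:
Read 1: bits[0:1] width=1 -> value=0 (bin 0); offset now 1 = byte 0 bit 1; 39 bits remain
Read 2: bits[1:11] width=10 -> value=213 (bin 0011010101); offset now 11 = byte 1 bit 3; 29 bits remain
Read 3: bits[11:19] width=8 -> value=121 (bin 01111001); offset now 19 = byte 2 bit 3; 21 bits remain
Read 4: bits[19:22] width=3 -> value=5 (bin 101); offset now 22 = byte 2 bit 6; 18 bits remain
Read 5: bits[22:28] width=6 -> value=30 (bin 011110); offset now 28 = byte 3 bit 4; 12 bits remain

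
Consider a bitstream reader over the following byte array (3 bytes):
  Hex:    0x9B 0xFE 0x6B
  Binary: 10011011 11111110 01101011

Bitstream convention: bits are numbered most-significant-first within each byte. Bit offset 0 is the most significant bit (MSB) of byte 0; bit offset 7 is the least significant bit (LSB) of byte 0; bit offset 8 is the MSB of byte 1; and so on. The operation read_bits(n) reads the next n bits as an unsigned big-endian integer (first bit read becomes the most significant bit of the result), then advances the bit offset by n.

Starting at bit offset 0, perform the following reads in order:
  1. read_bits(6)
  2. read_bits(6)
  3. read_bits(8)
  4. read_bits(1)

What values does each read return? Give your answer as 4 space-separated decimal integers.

Answer: 38 63 230 1

Derivation:
Read 1: bits[0:6] width=6 -> value=38 (bin 100110); offset now 6 = byte 0 bit 6; 18 bits remain
Read 2: bits[6:12] width=6 -> value=63 (bin 111111); offset now 12 = byte 1 bit 4; 12 bits remain
Read 3: bits[12:20] width=8 -> value=230 (bin 11100110); offset now 20 = byte 2 bit 4; 4 bits remain
Read 4: bits[20:21] width=1 -> value=1 (bin 1); offset now 21 = byte 2 bit 5; 3 bits remain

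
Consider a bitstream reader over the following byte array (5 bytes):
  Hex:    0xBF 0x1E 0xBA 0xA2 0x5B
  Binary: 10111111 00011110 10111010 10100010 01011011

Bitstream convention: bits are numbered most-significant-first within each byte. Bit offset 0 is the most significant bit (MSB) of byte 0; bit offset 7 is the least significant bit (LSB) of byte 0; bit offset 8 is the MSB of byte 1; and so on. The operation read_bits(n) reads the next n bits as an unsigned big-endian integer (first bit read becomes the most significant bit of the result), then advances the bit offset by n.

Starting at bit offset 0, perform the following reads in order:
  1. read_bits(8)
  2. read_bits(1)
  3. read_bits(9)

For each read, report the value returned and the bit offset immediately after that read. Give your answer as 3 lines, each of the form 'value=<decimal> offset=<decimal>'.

Read 1: bits[0:8] width=8 -> value=191 (bin 10111111); offset now 8 = byte 1 bit 0; 32 bits remain
Read 2: bits[8:9] width=1 -> value=0 (bin 0); offset now 9 = byte 1 bit 1; 31 bits remain
Read 3: bits[9:18] width=9 -> value=122 (bin 001111010); offset now 18 = byte 2 bit 2; 22 bits remain

Answer: value=191 offset=8
value=0 offset=9
value=122 offset=18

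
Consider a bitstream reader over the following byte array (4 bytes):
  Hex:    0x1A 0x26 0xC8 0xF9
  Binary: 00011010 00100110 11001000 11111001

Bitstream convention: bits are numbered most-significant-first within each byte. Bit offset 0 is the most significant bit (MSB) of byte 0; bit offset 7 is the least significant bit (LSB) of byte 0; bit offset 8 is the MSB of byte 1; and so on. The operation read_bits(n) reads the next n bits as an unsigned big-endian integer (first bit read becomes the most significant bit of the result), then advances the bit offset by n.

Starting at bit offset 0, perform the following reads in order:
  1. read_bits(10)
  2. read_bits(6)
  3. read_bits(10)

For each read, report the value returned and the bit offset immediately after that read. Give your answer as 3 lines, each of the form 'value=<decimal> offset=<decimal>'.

Answer: value=104 offset=10
value=38 offset=16
value=803 offset=26

Derivation:
Read 1: bits[0:10] width=10 -> value=104 (bin 0001101000); offset now 10 = byte 1 bit 2; 22 bits remain
Read 2: bits[10:16] width=6 -> value=38 (bin 100110); offset now 16 = byte 2 bit 0; 16 bits remain
Read 3: bits[16:26] width=10 -> value=803 (bin 1100100011); offset now 26 = byte 3 bit 2; 6 bits remain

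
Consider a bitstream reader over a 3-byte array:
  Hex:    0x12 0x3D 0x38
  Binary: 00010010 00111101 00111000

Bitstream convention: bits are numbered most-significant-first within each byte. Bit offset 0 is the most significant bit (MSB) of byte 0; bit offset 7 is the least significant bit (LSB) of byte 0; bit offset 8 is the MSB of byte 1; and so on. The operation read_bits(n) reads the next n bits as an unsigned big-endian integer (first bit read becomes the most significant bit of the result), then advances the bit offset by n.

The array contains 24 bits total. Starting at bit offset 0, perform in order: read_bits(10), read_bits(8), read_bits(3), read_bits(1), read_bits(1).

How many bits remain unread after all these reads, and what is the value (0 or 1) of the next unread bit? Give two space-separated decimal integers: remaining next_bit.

Read 1: bits[0:10] width=10 -> value=72 (bin 0001001000); offset now 10 = byte 1 bit 2; 14 bits remain
Read 2: bits[10:18] width=8 -> value=244 (bin 11110100); offset now 18 = byte 2 bit 2; 6 bits remain
Read 3: bits[18:21] width=3 -> value=7 (bin 111); offset now 21 = byte 2 bit 5; 3 bits remain
Read 4: bits[21:22] width=1 -> value=0 (bin 0); offset now 22 = byte 2 bit 6; 2 bits remain
Read 5: bits[22:23] width=1 -> value=0 (bin 0); offset now 23 = byte 2 bit 7; 1 bits remain

Answer: 1 0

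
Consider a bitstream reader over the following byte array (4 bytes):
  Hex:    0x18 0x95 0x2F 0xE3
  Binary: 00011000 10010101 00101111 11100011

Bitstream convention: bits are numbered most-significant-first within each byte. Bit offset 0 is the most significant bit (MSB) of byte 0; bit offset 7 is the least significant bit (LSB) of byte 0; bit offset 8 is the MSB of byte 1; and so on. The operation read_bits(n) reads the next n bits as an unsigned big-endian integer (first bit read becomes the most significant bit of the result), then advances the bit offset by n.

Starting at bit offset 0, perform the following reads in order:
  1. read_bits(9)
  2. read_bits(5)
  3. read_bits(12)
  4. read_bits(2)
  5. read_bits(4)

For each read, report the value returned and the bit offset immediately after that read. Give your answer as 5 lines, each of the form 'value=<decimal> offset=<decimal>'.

Read 1: bits[0:9] width=9 -> value=49 (bin 000110001); offset now 9 = byte 1 bit 1; 23 bits remain
Read 2: bits[9:14] width=5 -> value=5 (bin 00101); offset now 14 = byte 1 bit 6; 18 bits remain
Read 3: bits[14:26] width=12 -> value=1215 (bin 010010111111); offset now 26 = byte 3 bit 2; 6 bits remain
Read 4: bits[26:28] width=2 -> value=2 (bin 10); offset now 28 = byte 3 bit 4; 4 bits remain
Read 5: bits[28:32] width=4 -> value=3 (bin 0011); offset now 32 = byte 4 bit 0; 0 bits remain

Answer: value=49 offset=9
value=5 offset=14
value=1215 offset=26
value=2 offset=28
value=3 offset=32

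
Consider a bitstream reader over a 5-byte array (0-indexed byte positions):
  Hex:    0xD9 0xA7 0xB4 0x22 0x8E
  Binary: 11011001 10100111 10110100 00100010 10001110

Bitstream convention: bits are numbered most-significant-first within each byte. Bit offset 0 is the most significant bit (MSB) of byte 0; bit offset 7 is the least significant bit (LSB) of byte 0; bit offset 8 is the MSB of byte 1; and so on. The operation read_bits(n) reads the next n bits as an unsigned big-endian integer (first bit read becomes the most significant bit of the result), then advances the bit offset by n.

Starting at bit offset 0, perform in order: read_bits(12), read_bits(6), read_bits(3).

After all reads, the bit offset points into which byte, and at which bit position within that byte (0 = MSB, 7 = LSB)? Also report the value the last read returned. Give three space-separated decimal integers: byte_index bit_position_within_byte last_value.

Answer: 2 5 6

Derivation:
Read 1: bits[0:12] width=12 -> value=3482 (bin 110110011010); offset now 12 = byte 1 bit 4; 28 bits remain
Read 2: bits[12:18] width=6 -> value=30 (bin 011110); offset now 18 = byte 2 bit 2; 22 bits remain
Read 3: bits[18:21] width=3 -> value=6 (bin 110); offset now 21 = byte 2 bit 5; 19 bits remain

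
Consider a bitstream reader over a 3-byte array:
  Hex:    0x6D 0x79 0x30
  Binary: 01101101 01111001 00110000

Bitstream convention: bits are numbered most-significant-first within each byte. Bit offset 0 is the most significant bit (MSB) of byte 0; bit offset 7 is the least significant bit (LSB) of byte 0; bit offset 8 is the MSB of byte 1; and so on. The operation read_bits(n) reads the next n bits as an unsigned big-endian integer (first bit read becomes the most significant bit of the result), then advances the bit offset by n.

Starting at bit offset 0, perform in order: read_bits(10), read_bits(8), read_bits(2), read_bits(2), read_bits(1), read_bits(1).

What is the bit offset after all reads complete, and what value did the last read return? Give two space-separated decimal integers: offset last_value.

Answer: 24 0

Derivation:
Read 1: bits[0:10] width=10 -> value=437 (bin 0110110101); offset now 10 = byte 1 bit 2; 14 bits remain
Read 2: bits[10:18] width=8 -> value=228 (bin 11100100); offset now 18 = byte 2 bit 2; 6 bits remain
Read 3: bits[18:20] width=2 -> value=3 (bin 11); offset now 20 = byte 2 bit 4; 4 bits remain
Read 4: bits[20:22] width=2 -> value=0 (bin 00); offset now 22 = byte 2 bit 6; 2 bits remain
Read 5: bits[22:23] width=1 -> value=0 (bin 0); offset now 23 = byte 2 bit 7; 1 bits remain
Read 6: bits[23:24] width=1 -> value=0 (bin 0); offset now 24 = byte 3 bit 0; 0 bits remain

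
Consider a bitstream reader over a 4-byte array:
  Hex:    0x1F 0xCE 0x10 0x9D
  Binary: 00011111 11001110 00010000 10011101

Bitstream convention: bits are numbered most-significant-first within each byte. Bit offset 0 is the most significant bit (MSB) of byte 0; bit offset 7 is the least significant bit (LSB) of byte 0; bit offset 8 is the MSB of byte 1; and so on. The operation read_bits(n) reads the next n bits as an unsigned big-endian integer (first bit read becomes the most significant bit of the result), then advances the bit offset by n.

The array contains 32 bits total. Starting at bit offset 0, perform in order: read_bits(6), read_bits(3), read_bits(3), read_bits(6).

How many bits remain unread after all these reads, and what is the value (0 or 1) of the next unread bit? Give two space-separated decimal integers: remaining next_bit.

Answer: 14 0

Derivation:
Read 1: bits[0:6] width=6 -> value=7 (bin 000111); offset now 6 = byte 0 bit 6; 26 bits remain
Read 2: bits[6:9] width=3 -> value=7 (bin 111); offset now 9 = byte 1 bit 1; 23 bits remain
Read 3: bits[9:12] width=3 -> value=4 (bin 100); offset now 12 = byte 1 bit 4; 20 bits remain
Read 4: bits[12:18] width=6 -> value=56 (bin 111000); offset now 18 = byte 2 bit 2; 14 bits remain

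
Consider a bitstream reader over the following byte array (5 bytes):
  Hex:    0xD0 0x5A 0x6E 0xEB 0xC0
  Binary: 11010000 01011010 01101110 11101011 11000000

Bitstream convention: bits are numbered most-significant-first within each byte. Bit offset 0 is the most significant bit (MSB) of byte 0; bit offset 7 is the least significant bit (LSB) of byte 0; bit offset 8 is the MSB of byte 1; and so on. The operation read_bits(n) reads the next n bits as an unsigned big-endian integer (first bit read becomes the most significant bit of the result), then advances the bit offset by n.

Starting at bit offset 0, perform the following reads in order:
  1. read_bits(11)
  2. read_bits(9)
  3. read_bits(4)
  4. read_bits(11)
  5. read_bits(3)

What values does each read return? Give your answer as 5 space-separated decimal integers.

Read 1: bits[0:11] width=11 -> value=1666 (bin 11010000010); offset now 11 = byte 1 bit 3; 29 bits remain
Read 2: bits[11:20] width=9 -> value=422 (bin 110100110); offset now 20 = byte 2 bit 4; 20 bits remain
Read 3: bits[20:24] width=4 -> value=14 (bin 1110); offset now 24 = byte 3 bit 0; 16 bits remain
Read 4: bits[24:35] width=11 -> value=1886 (bin 11101011110); offset now 35 = byte 4 bit 3; 5 bits remain
Read 5: bits[35:38] width=3 -> value=0 (bin 000); offset now 38 = byte 4 bit 6; 2 bits remain

Answer: 1666 422 14 1886 0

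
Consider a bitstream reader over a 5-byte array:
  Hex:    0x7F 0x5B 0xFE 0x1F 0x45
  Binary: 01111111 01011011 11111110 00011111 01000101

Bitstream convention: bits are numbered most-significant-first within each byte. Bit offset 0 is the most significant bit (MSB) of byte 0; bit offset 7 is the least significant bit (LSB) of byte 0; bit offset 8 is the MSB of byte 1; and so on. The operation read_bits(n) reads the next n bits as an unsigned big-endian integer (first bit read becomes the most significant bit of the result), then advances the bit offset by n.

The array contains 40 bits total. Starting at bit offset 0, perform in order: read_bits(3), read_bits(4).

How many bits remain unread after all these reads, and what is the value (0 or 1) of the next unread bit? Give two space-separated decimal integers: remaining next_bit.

Read 1: bits[0:3] width=3 -> value=3 (bin 011); offset now 3 = byte 0 bit 3; 37 bits remain
Read 2: bits[3:7] width=4 -> value=15 (bin 1111); offset now 7 = byte 0 bit 7; 33 bits remain

Answer: 33 1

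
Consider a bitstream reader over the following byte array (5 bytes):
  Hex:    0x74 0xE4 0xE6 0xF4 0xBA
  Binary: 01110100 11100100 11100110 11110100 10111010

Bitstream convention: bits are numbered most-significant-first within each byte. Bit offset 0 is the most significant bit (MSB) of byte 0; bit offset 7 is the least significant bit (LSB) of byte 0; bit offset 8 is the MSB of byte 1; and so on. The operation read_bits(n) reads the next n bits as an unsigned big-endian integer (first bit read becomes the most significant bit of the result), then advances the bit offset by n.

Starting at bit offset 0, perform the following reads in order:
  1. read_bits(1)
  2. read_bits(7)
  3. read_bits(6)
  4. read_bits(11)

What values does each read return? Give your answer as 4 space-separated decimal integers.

Read 1: bits[0:1] width=1 -> value=0 (bin 0); offset now 1 = byte 0 bit 1; 39 bits remain
Read 2: bits[1:8] width=7 -> value=116 (bin 1110100); offset now 8 = byte 1 bit 0; 32 bits remain
Read 3: bits[8:14] width=6 -> value=57 (bin 111001); offset now 14 = byte 1 bit 6; 26 bits remain
Read 4: bits[14:25] width=11 -> value=461 (bin 00111001101); offset now 25 = byte 3 bit 1; 15 bits remain

Answer: 0 116 57 461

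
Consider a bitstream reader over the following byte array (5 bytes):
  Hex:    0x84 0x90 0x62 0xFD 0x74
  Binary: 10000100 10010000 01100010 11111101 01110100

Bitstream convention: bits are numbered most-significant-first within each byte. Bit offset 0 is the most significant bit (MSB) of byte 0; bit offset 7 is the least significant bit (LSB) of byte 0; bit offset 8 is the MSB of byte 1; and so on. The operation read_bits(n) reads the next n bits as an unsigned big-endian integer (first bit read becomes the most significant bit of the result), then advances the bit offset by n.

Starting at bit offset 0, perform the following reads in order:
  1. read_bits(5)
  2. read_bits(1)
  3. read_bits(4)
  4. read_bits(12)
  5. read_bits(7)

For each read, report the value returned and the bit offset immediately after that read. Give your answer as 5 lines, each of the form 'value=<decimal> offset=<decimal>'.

Read 1: bits[0:5] width=5 -> value=16 (bin 10000); offset now 5 = byte 0 bit 5; 35 bits remain
Read 2: bits[5:6] width=1 -> value=1 (bin 1); offset now 6 = byte 0 bit 6; 34 bits remain
Read 3: bits[6:10] width=4 -> value=2 (bin 0010); offset now 10 = byte 1 bit 2; 30 bits remain
Read 4: bits[10:22] width=12 -> value=1048 (bin 010000011000); offset now 22 = byte 2 bit 6; 18 bits remain
Read 5: bits[22:29] width=7 -> value=95 (bin 1011111); offset now 29 = byte 3 bit 5; 11 bits remain

Answer: value=16 offset=5
value=1 offset=6
value=2 offset=10
value=1048 offset=22
value=95 offset=29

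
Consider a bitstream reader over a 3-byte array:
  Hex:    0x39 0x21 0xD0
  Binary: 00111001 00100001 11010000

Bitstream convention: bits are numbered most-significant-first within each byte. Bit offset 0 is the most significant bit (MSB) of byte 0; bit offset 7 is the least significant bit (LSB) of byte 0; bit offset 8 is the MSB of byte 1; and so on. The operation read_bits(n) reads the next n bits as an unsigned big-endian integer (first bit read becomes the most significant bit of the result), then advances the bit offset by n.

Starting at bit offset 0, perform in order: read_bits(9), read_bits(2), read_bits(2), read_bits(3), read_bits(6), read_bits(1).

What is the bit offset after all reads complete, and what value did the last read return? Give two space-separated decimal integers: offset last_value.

Read 1: bits[0:9] width=9 -> value=114 (bin 001110010); offset now 9 = byte 1 bit 1; 15 bits remain
Read 2: bits[9:11] width=2 -> value=1 (bin 01); offset now 11 = byte 1 bit 3; 13 bits remain
Read 3: bits[11:13] width=2 -> value=0 (bin 00); offset now 13 = byte 1 bit 5; 11 bits remain
Read 4: bits[13:16] width=3 -> value=1 (bin 001); offset now 16 = byte 2 bit 0; 8 bits remain
Read 5: bits[16:22] width=6 -> value=52 (bin 110100); offset now 22 = byte 2 bit 6; 2 bits remain
Read 6: bits[22:23] width=1 -> value=0 (bin 0); offset now 23 = byte 2 bit 7; 1 bits remain

Answer: 23 0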